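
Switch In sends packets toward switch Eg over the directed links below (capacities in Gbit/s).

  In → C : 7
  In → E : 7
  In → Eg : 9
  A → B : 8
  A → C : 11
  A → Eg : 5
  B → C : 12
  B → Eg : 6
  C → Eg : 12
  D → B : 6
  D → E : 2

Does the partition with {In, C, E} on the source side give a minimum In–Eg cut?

No — its capacity is 21, but the minimum cut has capacity 16.

Given cut capacity: 9 + 12 = 21.
Augment In→Eg: bottleneck 9, flow now 9.
Augment In→C→Eg: bottleneck 7, flow now 16.
No augmenting path remains; maximum flow = 16.
In the residual graph, reachable from In: {In, E}.
Min-cut edges: In→C (7), In→Eg (9); capacity 7 + 9 = 16.
Cut capacity 21 exceeds the max flow 16, so it is not minimum.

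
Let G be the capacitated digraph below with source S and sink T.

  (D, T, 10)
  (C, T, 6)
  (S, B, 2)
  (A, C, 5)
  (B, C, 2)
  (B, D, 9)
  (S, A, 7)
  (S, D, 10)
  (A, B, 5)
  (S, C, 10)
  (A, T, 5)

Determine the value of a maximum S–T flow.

21

Augment S→A→T: bottleneck 5, flow now 5.
Augment S→C→T: bottleneck 6, flow now 11.
Augment S→D→T: bottleneck 10, flow now 21.
No augmenting path remains; maximum flow = 21.
In the residual graph, reachable from S: {S, A, B, C, D}.
Min-cut edges: A→T (5), C→T (6), D→T (10); capacity 5 + 6 + 10 = 21.
This cut is saturated, so no flow can exceed 21.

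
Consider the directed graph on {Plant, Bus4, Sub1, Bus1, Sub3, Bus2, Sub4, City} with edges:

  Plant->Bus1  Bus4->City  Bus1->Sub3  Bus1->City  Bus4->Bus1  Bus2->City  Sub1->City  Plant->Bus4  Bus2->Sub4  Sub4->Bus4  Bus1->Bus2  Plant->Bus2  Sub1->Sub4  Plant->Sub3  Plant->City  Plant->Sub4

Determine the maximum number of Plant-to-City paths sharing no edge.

Assign every edge capacity 1; by Menger, the answer equals the max flow.
Path Plant→City (+1); total 1.
Path Plant→Bus4→City (+1); total 2.
Path Plant→Bus1→City (+1); total 3.
Path Plant→Bus2→City (+1); total 4.
No residual Plant→City path; max flow = 4.
Certifying cut of size 4: {Bus1→City, Bus2→City, Bus4→City, Plant→City}.

4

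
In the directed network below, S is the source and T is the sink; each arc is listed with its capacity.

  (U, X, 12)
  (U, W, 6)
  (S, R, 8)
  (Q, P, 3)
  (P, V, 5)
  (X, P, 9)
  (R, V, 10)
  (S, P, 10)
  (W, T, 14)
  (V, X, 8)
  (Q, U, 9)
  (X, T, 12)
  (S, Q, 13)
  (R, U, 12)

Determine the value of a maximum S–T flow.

18

Augment S→P→V→X→T: bottleneck 5, flow now 5.
Augment S→Q→U→W→T: bottleneck 6, flow now 11.
Augment S→Q→U→X→T: bottleneck 3, flow now 14.
Augment S→R→U→X→T: bottleneck 4, flow now 18.
No augmenting path remains; maximum flow = 18.
In the residual graph, reachable from S: {S, P, Q, R, U, V, X}.
Min-cut edges: U→W (6), X→T (12); capacity 6 + 12 = 18.
This cut is saturated, so no flow can exceed 18.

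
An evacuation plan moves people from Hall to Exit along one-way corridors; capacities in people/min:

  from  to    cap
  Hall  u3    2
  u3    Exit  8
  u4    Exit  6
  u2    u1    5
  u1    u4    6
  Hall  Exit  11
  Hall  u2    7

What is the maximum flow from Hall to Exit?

Augment Hall→Exit: bottleneck 11, flow now 11.
Augment Hall→u3→Exit: bottleneck 2, flow now 13.
Augment Hall→u2→u1→u4→Exit: bottleneck 5, flow now 18.
No augmenting path remains; maximum flow = 18.
In the residual graph, reachable from Hall: {Hall, u2}.
Min-cut edges: Hall→u3 (2), Hall→Exit (11), u2→u1 (5); capacity 2 + 11 + 5 = 18.
This cut is saturated, so no flow can exceed 18.

18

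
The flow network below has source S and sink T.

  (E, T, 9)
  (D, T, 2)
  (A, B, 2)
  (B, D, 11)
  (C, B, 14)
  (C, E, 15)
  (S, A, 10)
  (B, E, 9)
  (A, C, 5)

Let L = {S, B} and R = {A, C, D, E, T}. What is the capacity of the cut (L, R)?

30

Edges leaving {S, B}: S→A (10), B→D (11), B→E (9).
Cut capacity = 10 + 11 + 9 = 30.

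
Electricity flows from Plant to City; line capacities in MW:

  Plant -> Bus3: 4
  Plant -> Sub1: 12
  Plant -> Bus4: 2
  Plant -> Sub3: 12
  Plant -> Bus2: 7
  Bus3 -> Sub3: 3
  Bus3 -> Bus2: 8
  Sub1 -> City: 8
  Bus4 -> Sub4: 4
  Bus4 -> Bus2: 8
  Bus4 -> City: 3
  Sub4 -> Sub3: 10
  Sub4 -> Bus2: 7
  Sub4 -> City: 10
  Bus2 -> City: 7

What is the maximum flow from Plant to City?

17

Augment Plant→Sub1→City: bottleneck 8, flow now 8.
Augment Plant→Bus4→City: bottleneck 2, flow now 10.
Augment Plant→Bus2→City: bottleneck 7, flow now 17.
No augmenting path remains; maximum flow = 17.
In the residual graph, reachable from Plant: {Plant, Bus3, Sub1, Sub3, Bus2}.
Min-cut edges: Plant→Bus4 (2), Sub1→City (8), Bus2→City (7); capacity 2 + 8 + 7 = 17.
This cut is saturated, so no flow can exceed 17.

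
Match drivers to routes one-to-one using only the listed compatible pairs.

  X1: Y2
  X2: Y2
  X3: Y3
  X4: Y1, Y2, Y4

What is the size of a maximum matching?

3

Unit-capacity flow: source→left, listed edges, right→sink; max matching = max flow.
Augmenting path X1→Y2 (+1); matched 1.
Augmenting path X3→Y3 (+1); matched 2.
Augmenting path X4→Y1 (+1); matched 3.
No augmenting path remains; maximum matching = 3.
König certificate: {X3, X4, Y2} is a vertex cover of size 3 (every listed pair touches it), so no matching can be larger.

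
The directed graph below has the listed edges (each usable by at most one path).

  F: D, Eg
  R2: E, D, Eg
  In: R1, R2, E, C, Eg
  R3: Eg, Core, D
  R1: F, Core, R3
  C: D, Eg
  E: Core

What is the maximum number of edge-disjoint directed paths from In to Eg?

Assign every edge capacity 1; by Menger, the answer equals the max flow.
Path In→Eg (+1); total 1.
Path In→R2→Eg (+1); total 2.
Path In→C→Eg (+1); total 3.
Path In→R1→R3→Eg (+1); total 4.
No residual In→Eg path; max flow = 4.
Certifying cut of size 4: {In→C, In→Eg, In→R1, In→R2}.

4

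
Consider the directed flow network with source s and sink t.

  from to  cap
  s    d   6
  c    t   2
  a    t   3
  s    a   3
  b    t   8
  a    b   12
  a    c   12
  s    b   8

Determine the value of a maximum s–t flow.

11

Augment s→a→t: bottleneck 3, flow now 3.
Augment s→b→t: bottleneck 8, flow now 11.
No augmenting path remains; maximum flow = 11.
In the residual graph, reachable from s: {s, d}.
Min-cut edges: s→a (3), s→b (8); capacity 3 + 8 = 11.
This cut is saturated, so no flow can exceed 11.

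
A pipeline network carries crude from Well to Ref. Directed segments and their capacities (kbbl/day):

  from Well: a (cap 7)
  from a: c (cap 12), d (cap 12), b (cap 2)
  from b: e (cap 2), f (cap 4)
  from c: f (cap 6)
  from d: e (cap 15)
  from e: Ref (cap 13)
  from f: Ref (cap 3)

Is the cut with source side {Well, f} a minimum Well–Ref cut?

Given cut capacity: 7 + 3 = 10.
Augment Well→a→b→e→Ref: bottleneck 2, flow now 2.
Augment Well→a→c→f→Ref: bottleneck 3, flow now 5.
Augment Well→a→d→e→Ref: bottleneck 2, flow now 7.
No augmenting path remains; maximum flow = 7.
In the residual graph, reachable from Well: {Well}.
Min-cut edges: Well→a (7); capacity 7 = 7.
Cut capacity 10 exceeds the max flow 7, so it is not minimum.

No — its capacity is 10, but the minimum cut has capacity 7.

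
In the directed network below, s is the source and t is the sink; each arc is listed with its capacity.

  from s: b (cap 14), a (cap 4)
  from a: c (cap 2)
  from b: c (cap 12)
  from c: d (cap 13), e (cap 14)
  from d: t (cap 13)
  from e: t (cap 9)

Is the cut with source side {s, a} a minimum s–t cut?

Given cut capacity: 14 + 2 = 16.
Augment s→a→c→d→t: bottleneck 2, flow now 2.
Augment s→b→c→d→t: bottleneck 11, flow now 13.
Augment s→b→c→e→t: bottleneck 1, flow now 14.
No augmenting path remains; maximum flow = 14.
In the residual graph, reachable from s: {s, a, b}.
Min-cut edges: a→c (2), b→c (12); capacity 2 + 12 = 14.
Cut capacity 16 exceeds the max flow 14, so it is not minimum.

No — its capacity is 16, but the minimum cut has capacity 14.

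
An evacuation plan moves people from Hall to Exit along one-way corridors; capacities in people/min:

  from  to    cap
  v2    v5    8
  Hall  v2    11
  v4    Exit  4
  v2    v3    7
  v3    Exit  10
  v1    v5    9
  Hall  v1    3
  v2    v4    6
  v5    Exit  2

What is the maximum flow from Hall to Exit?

Augment Hall→v1→v5→Exit: bottleneck 2, flow now 2.
Augment Hall→v2→v3→Exit: bottleneck 7, flow now 9.
Augment Hall→v2→v4→Exit: bottleneck 4, flow now 13.
No augmenting path remains; maximum flow = 13.
In the residual graph, reachable from Hall: {Hall, v1, v5}.
Min-cut edges: Hall→v2 (11), v5→Exit (2); capacity 11 + 2 = 13.
This cut is saturated, so no flow can exceed 13.

13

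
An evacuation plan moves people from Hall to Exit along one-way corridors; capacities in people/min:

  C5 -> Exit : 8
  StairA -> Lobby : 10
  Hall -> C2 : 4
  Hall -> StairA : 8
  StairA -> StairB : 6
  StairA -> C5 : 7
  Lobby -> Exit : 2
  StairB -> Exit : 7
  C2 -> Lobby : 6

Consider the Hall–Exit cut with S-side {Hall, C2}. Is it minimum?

No — its capacity is 14, but the minimum cut has capacity 10.

Given cut capacity: 8 + 6 = 14.
Augment Hall→C2→Lobby→Exit: bottleneck 2, flow now 2.
Augment Hall→StairA→StairB→Exit: bottleneck 6, flow now 8.
Augment Hall→StairA→C5→Exit: bottleneck 2, flow now 10.
No augmenting path remains; maximum flow = 10.
In the residual graph, reachable from Hall: {Hall, C2, Lobby}.
Min-cut edges: Hall→StairA (8), Lobby→Exit (2); capacity 8 + 2 = 10.
Cut capacity 14 exceeds the max flow 10, so it is not minimum.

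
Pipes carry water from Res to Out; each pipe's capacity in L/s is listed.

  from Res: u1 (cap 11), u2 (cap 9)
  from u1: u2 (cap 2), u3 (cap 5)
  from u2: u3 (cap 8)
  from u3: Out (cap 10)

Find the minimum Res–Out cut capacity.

10

Augment Res→u1→u3→Out: bottleneck 5, flow now 5.
Augment Res→u2→u3→Out: bottleneck 5, flow now 10.
No augmenting path remains; maximum flow = 10.
By max-flow min-cut, the minimum cut capacity equals the max flow.
In the residual graph, reachable from Res: {Res, u1, u2, u3}.
Min-cut edges: u3→Out (10); capacity 10 = 10.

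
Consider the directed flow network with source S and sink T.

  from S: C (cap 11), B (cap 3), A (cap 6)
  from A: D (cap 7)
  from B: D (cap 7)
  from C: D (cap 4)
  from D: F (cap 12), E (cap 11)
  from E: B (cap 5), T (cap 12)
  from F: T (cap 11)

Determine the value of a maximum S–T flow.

13

Augment S→A→D→E→T: bottleneck 6, flow now 6.
Augment S→B→D→E→T: bottleneck 3, flow now 9.
Augment S→C→D→E→T: bottleneck 2, flow now 11.
Augment S→C→D→F→T: bottleneck 2, flow now 13.
No augmenting path remains; maximum flow = 13.
In the residual graph, reachable from S: {S, C}.
Min-cut edges: S→A (6), S→B (3), C→D (4); capacity 6 + 3 + 4 = 13.
This cut is saturated, so no flow can exceed 13.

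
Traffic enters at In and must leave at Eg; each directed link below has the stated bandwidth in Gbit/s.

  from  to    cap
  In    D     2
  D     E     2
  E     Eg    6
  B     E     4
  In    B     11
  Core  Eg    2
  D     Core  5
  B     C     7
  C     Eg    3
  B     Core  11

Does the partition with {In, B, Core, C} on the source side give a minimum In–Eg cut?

Given cut capacity: 2 + 4 + 2 + 3 = 11.
Augment In→D→E→Eg: bottleneck 2, flow now 2.
Augment In→B→E→Eg: bottleneck 4, flow now 6.
Augment In→B→Core→Eg: bottleneck 2, flow now 8.
Augment In→B→C→Eg: bottleneck 3, flow now 11.
No augmenting path remains; maximum flow = 11.
Cut capacity 11 equals the max flow, so it is a minimum cut.

Yes — it is a minimum cut (capacity 11).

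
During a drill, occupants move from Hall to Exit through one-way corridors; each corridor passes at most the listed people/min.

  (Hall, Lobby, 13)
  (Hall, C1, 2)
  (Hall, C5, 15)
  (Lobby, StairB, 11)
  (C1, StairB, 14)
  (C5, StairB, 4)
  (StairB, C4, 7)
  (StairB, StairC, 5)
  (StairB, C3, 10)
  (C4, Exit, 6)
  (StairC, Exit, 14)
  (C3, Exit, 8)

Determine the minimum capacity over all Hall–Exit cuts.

Augment Hall→Lobby→StairB→C4→Exit: bottleneck 6, flow now 6.
Augment Hall→Lobby→StairB→StairC→Exit: bottleneck 5, flow now 11.
Augment Hall→C1→StairB→C3→Exit: bottleneck 2, flow now 13.
Augment Hall→C5→StairB→C3→Exit: bottleneck 4, flow now 17.
No augmenting path remains; maximum flow = 17.
By max-flow min-cut, the minimum cut capacity equals the max flow.
In the residual graph, reachable from Hall: {Hall, Lobby, C5}.
Min-cut edges: Hall→C1 (2), Lobby→StairB (11), C5→StairB (4); capacity 2 + 11 + 4 = 17.

17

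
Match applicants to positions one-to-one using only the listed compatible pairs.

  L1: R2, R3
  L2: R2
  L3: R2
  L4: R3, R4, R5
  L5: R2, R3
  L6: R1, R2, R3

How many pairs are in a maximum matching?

Unit-capacity flow: source→left, listed edges, right→sink; max matching = max flow.
Augmenting path L1→R2 (+1); matched 1.
Augmenting path L4→R3 (+1); matched 2.
Augmenting path L6→R1 (+1); matched 3.
Augmenting path L5→R3→L4→R4 (+1); matched 4.
No augmenting path remains; maximum matching = 4.
König certificate: {L4, L6, R2, R3} is a vertex cover of size 4 (every listed pair touches it), so no matching can be larger.

4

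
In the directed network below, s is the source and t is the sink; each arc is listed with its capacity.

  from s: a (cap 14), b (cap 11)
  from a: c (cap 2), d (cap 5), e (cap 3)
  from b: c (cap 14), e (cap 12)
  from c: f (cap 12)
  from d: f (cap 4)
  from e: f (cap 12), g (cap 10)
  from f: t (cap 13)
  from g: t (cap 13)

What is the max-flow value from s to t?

Augment s→a→c→f→t: bottleneck 2, flow now 2.
Augment s→a→d→f→t: bottleneck 4, flow now 6.
Augment s→a→e→f→t: bottleneck 3, flow now 9.
Augment s→b→c→f→t: bottleneck 4, flow now 13.
Augment s→b→e→g→t: bottleneck 7, flow now 20.
No augmenting path remains; maximum flow = 20.
In the residual graph, reachable from s: {s, a, d}.
Min-cut edges: s→b (11), a→c (2), a→e (3), d→f (4); capacity 11 + 2 + 3 + 4 = 20.
This cut is saturated, so no flow can exceed 20.

20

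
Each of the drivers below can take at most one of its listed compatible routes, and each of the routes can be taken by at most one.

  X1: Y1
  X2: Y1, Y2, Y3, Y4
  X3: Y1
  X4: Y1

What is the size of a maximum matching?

2

Unit-capacity flow: source→left, listed edges, right→sink; max matching = max flow.
Augmenting path X1→Y1 (+1); matched 1.
Augmenting path X2→Y2 (+1); matched 2.
No augmenting path remains; maximum matching = 2.
König certificate: {X2, Y1} is a vertex cover of size 2 (every listed pair touches it), so no matching can be larger.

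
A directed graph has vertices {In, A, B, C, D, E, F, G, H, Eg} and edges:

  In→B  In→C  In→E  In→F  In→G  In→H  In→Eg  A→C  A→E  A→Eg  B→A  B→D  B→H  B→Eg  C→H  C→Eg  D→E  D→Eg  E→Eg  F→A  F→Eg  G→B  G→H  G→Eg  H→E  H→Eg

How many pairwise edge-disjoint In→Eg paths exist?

7

Assign every edge capacity 1; by Menger, the answer equals the max flow.
Path In→Eg (+1); total 1.
Path In→B→Eg (+1); total 2.
Path In→C→Eg (+1); total 3.
Path In→E→Eg (+1); total 4.
Path In→F→Eg (+1); total 5.
Path In→G→Eg (+1); total 6.
Path In→H→Eg (+1); total 7.
No residual In→Eg path; max flow = 7.
Certifying cut of size 7: {In→B, In→C, In→E, In→Eg, In→F, In→G, In→H}.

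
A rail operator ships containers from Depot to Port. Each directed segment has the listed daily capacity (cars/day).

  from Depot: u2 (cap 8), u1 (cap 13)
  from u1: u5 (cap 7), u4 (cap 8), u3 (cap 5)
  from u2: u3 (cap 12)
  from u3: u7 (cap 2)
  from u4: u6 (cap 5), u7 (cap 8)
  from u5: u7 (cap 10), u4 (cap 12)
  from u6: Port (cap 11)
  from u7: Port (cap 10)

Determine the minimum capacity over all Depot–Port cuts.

15

Augment Depot→u1→u3→u7→Port: bottleneck 2, flow now 2.
Augment Depot→u1→u4→u6→Port: bottleneck 5, flow now 7.
Augment Depot→u1→u4→u7→Port: bottleneck 3, flow now 10.
Augment Depot→u1→u5→u7→Port: bottleneck 3, flow now 13.
Augment Depot→u2→u3→u1→u5→u7→Port: bottleneck 2, flow now 15. (uses reverse residual edge)
No augmenting path remains; maximum flow = 15.
By max-flow min-cut, the minimum cut capacity equals the max flow.
In the residual graph, reachable from Depot: {Depot, u2, u3}.
Min-cut edges: Depot→u1 (13), u3→u7 (2); capacity 13 + 2 = 15.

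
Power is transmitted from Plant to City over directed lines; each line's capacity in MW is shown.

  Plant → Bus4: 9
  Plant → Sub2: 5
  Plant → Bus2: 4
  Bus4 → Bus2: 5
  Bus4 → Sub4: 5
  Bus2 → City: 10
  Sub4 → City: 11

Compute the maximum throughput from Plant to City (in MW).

13

Augment Plant→Bus2→City: bottleneck 4, flow now 4.
Augment Plant→Bus4→Bus2→City: bottleneck 5, flow now 9.
Augment Plant→Bus4→Sub4→City: bottleneck 4, flow now 13.
No augmenting path remains; maximum flow = 13.
In the residual graph, reachable from Plant: {Plant, Sub2}.
Min-cut edges: Plant→Bus4 (9), Plant→Bus2 (4); capacity 9 + 4 = 13.
This cut is saturated, so no flow can exceed 13.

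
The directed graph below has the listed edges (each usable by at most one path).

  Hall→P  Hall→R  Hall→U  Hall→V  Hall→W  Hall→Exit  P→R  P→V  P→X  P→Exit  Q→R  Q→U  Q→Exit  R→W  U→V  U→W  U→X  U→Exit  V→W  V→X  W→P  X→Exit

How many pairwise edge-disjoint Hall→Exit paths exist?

4

Assign every edge capacity 1; by Menger, the answer equals the max flow.
Path Hall→Exit (+1); total 1.
Path Hall→P→Exit (+1); total 2.
Path Hall→U→Exit (+1); total 3.
Path Hall→V→X→Exit (+1); total 4.
No residual Hall→Exit path; max flow = 4.
Certifying cut of size 4: {Hall→Exit, Hall→U, P→Exit, X→Exit}.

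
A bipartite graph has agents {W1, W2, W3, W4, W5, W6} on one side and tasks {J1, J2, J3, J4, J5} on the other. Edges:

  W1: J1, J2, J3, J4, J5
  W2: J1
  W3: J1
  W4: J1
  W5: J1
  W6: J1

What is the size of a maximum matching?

2

Unit-capacity flow: source→left, listed edges, right→sink; max matching = max flow.
Augmenting path W1→J1 (+1); matched 1.
Augmenting path W2→J1→W1→J2 (+1); matched 2.
No augmenting path remains; maximum matching = 2.
König certificate: {W1, J1} is a vertex cover of size 2 (every listed pair touches it), so no matching can be larger.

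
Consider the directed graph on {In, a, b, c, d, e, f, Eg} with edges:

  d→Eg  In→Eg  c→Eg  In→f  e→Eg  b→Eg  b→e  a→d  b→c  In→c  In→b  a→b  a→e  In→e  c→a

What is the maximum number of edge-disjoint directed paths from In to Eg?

Assign every edge capacity 1; by Menger, the answer equals the max flow.
Path In→Eg (+1); total 1.
Path In→b→Eg (+1); total 2.
Path In→c→Eg (+1); total 3.
Path In→e→Eg (+1); total 4.
No residual In→Eg path; max flow = 4.
Certifying cut of size 4: {In→Eg, In→b, In→c, In→e}.

4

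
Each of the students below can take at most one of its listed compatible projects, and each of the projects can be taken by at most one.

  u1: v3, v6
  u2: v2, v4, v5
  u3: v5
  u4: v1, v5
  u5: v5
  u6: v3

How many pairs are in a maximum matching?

5

Unit-capacity flow: source→left, listed edges, right→sink; max matching = max flow.
Augmenting path u1→v3 (+1); matched 1.
Augmenting path u2→v2 (+1); matched 2.
Augmenting path u3→v5 (+1); matched 3.
Augmenting path u4→v1 (+1); matched 4.
Augmenting path u6→v3→u1→v6 (+1); matched 5.
No augmenting path remains; maximum matching = 5.
König certificate: {u1, u2, u4, u6, v5} is a vertex cover of size 5 (every listed pair touches it), so no matching can be larger.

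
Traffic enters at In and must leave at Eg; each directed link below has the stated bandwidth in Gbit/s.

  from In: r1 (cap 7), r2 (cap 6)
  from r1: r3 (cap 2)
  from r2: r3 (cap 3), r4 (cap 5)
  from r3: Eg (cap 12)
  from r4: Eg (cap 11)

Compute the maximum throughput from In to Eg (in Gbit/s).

Augment In→r1→r3→Eg: bottleneck 2, flow now 2.
Augment In→r2→r3→Eg: bottleneck 3, flow now 5.
Augment In→r2→r4→Eg: bottleneck 3, flow now 8.
No augmenting path remains; maximum flow = 8.
In the residual graph, reachable from In: {In, r1}.
Min-cut edges: In→r2 (6), r1→r3 (2); capacity 6 + 2 = 8.
This cut is saturated, so no flow can exceed 8.

8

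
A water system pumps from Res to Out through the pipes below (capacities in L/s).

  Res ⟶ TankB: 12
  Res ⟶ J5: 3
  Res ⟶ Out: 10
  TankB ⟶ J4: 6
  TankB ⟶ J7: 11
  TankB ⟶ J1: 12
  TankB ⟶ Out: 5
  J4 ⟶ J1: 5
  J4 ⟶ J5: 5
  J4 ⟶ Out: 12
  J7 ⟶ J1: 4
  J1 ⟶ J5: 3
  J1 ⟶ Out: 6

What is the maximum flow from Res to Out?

22

Augment Res→Out: bottleneck 10, flow now 10.
Augment Res→TankB→Out: bottleneck 5, flow now 15.
Augment Res→TankB→J4→Out: bottleneck 6, flow now 21.
Augment Res→TankB→J1→Out: bottleneck 1, flow now 22.
No augmenting path remains; maximum flow = 22.
In the residual graph, reachable from Res: {Res, J5}.
Min-cut edges: Res→TankB (12), Res→Out (10); capacity 12 + 10 = 22.
This cut is saturated, so no flow can exceed 22.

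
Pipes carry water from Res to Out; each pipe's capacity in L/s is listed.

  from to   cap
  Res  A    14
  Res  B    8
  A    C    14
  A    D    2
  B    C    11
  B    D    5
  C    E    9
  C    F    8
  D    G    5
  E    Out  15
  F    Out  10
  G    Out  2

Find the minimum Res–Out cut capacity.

19

Augment Res→A→C→E→Out: bottleneck 9, flow now 9.
Augment Res→A→C→F→Out: bottleneck 5, flow now 14.
Augment Res→B→C→F→Out: bottleneck 3, flow now 17.
Augment Res→B→D→G→Out: bottleneck 2, flow now 19.
No augmenting path remains; maximum flow = 19.
By max-flow min-cut, the minimum cut capacity equals the max flow.
In the residual graph, reachable from Res: {Res, A, B, C, D, G}.
Min-cut edges: C→E (9), C→F (8), G→Out (2); capacity 9 + 8 + 2 = 19.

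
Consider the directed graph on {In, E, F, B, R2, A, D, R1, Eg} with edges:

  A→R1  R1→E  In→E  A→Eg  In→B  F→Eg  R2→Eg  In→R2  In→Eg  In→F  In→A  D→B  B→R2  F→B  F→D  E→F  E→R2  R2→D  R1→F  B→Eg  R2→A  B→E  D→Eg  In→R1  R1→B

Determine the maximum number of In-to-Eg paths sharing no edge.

Assign every edge capacity 1; by Menger, the answer equals the max flow.
Path In→Eg (+1); total 1.
Path In→F→Eg (+1); total 2.
Path In→B→Eg (+1); total 3.
Path In→R2→Eg (+1); total 4.
Path In→A→Eg (+1); total 5.
Path In→E→F→D→Eg (+1); total 6.
No residual In→Eg path; max flow = 6.
Certifying cut of size 6: {A→Eg, B→Eg, D→Eg, F→Eg, In→Eg, R2→Eg}.

6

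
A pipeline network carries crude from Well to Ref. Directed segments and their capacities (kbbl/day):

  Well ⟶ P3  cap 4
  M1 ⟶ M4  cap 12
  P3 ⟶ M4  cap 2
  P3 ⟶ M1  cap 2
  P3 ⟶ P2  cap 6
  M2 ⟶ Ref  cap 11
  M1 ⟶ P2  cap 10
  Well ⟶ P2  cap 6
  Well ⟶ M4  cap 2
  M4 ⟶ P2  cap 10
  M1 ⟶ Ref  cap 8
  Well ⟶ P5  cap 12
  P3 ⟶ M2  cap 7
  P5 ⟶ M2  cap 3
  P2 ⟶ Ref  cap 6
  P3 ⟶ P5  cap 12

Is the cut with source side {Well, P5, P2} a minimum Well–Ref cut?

Given cut capacity: 4 + 2 + 3 + 6 = 15.
Augment Well→P2→Ref: bottleneck 6, flow now 6.
Augment Well→P3→M1→Ref: bottleneck 2, flow now 8.
Augment Well→P3→M2→Ref: bottleneck 2, flow now 10.
Augment Well→P5→M2→Ref: bottleneck 3, flow now 13.
No augmenting path remains; maximum flow = 13.
In the residual graph, reachable from Well: {Well, P5, M4, P2}.
Min-cut edges: Well→P3 (4), P5→M2 (3), P2→Ref (6); capacity 4 + 3 + 6 = 13.
Cut capacity 15 exceeds the max flow 13, so it is not minimum.

No — its capacity is 15, but the minimum cut has capacity 13.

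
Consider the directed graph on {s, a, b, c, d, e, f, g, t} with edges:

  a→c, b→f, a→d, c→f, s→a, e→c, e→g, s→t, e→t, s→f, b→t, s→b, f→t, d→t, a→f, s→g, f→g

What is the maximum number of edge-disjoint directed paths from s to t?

Assign every edge capacity 1; by Menger, the answer equals the max flow.
Path s→t (+1); total 1.
Path s→b→t (+1); total 2.
Path s→f→t (+1); total 3.
Path s→a→d→t (+1); total 4.
No residual s→t path; max flow = 4.
Certifying cut of size 4: {s→a, s→b, s→f, s→t}.

4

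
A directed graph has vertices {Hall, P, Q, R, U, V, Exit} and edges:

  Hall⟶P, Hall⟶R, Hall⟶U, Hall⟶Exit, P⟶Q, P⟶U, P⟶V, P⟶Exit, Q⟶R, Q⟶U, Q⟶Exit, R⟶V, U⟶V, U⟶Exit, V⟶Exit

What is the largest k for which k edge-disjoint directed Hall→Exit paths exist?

Assign every edge capacity 1; by Menger, the answer equals the max flow.
Path Hall→Exit (+1); total 1.
Path Hall→P→Exit (+1); total 2.
Path Hall→U→Exit (+1); total 3.
Path Hall→R→V→Exit (+1); total 4.
No residual Hall→Exit path; max flow = 4.
Certifying cut of size 4: {Hall→Exit, Hall→P, Hall→R, Hall→U}.

4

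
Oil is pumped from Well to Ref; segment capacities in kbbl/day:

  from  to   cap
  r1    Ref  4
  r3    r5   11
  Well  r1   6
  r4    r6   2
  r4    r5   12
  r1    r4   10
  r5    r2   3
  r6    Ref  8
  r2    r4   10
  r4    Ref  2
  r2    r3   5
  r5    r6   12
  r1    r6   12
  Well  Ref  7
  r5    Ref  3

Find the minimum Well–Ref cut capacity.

13

Augment Well→Ref: bottleneck 7, flow now 7.
Augment Well→r1→Ref: bottleneck 4, flow now 11.
Augment Well→r1→r4→Ref: bottleneck 2, flow now 13.
No augmenting path remains; maximum flow = 13.
By max-flow min-cut, the minimum cut capacity equals the max flow.
In the residual graph, reachable from Well: {Well}.
Min-cut edges: Well→r1 (6), Well→Ref (7); capacity 6 + 7 = 13.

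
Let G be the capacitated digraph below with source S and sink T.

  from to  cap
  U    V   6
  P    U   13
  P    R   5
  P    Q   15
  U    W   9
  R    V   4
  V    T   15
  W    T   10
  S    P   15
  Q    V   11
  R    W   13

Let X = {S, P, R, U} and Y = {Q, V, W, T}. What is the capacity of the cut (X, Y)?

Edges leaving {S, P, R, U}: P→Q (15), R→V (4), R→W (13), U→V (6), U→W (9).
Cut capacity = 15 + 4 + 13 + 6 + 9 = 47.

47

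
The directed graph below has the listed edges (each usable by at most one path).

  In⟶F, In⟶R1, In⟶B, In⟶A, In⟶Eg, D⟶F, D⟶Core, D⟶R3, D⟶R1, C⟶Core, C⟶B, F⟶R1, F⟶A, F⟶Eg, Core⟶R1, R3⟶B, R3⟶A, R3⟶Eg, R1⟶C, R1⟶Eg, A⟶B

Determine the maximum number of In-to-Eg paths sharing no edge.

3

Assign every edge capacity 1; by Menger, the answer equals the max flow.
Path In→Eg (+1); total 1.
Path In→F→Eg (+1); total 2.
Path In→R1→Eg (+1); total 3.
No residual In→Eg path; max flow = 3.
Certifying cut of size 3: {In→Eg, In→F, In→R1}.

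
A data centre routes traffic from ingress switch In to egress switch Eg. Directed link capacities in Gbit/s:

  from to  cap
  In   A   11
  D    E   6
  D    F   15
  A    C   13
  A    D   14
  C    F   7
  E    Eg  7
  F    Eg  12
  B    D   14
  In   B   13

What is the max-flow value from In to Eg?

Augment In→A→C→F→Eg: bottleneck 7, flow now 7.
Augment In→A→D→E→Eg: bottleneck 4, flow now 11.
Augment In→B→D→E→Eg: bottleneck 2, flow now 13.
Augment In→B→D→F→Eg: bottleneck 5, flow now 18.
No augmenting path remains; maximum flow = 18.
In the residual graph, reachable from In: {In, A, B, C, D, F}.
Min-cut edges: D→E (6), F→Eg (12); capacity 6 + 12 = 18.
This cut is saturated, so no flow can exceed 18.

18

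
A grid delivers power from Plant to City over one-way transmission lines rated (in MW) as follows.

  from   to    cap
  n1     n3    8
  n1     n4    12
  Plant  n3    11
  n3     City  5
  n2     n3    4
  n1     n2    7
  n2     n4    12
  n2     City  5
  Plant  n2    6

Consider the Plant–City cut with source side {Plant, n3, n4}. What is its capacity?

Edges leaving {Plant, n3, n4}: Plant→n2 (6), n3→City (5).
Cut capacity = 6 + 5 = 11.

11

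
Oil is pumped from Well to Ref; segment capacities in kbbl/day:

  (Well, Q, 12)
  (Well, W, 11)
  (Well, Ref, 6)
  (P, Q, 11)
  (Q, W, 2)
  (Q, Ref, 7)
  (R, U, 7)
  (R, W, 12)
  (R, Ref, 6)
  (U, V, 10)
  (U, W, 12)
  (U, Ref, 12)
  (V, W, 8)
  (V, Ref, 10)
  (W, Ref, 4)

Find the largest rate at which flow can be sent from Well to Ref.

17

Augment Well→Ref: bottleneck 6, flow now 6.
Augment Well→Q→Ref: bottleneck 7, flow now 13.
Augment Well→W→Ref: bottleneck 4, flow now 17.
No augmenting path remains; maximum flow = 17.
In the residual graph, reachable from Well: {Well, Q, W}.
Min-cut edges: Well→Ref (6), Q→Ref (7), W→Ref (4); capacity 6 + 7 + 4 = 17.
This cut is saturated, so no flow can exceed 17.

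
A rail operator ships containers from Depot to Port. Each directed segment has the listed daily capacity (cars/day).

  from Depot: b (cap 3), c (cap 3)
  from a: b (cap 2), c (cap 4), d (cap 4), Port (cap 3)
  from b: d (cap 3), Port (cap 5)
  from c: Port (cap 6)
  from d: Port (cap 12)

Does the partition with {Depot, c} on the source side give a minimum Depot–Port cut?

Given cut capacity: 3 + 6 = 9.
Augment Depot→b→Port: bottleneck 3, flow now 3.
Augment Depot→c→Port: bottleneck 3, flow now 6.
No augmenting path remains; maximum flow = 6.
In the residual graph, reachable from Depot: {Depot}.
Min-cut edges: Depot→b (3), Depot→c (3); capacity 3 + 3 = 6.
Cut capacity 9 exceeds the max flow 6, so it is not minimum.

No — its capacity is 9, but the minimum cut has capacity 6.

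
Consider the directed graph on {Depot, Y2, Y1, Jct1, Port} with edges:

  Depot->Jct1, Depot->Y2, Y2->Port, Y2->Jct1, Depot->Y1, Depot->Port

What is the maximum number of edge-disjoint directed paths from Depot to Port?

Assign every edge capacity 1; by Menger, the answer equals the max flow.
Path Depot→Port (+1); total 1.
Path Depot→Y2→Port (+1); total 2.
No residual Depot→Port path; max flow = 2.
Certifying cut of size 2: {Depot→Port, Depot→Y2}.

2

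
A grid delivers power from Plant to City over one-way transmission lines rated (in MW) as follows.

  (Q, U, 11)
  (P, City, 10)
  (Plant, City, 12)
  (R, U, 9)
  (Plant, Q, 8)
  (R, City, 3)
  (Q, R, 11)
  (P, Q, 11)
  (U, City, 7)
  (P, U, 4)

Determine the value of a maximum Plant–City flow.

Augment Plant→City: bottleneck 12, flow now 12.
Augment Plant→Q→R→City: bottleneck 3, flow now 15.
Augment Plant→Q→U→City: bottleneck 5, flow now 20.
No augmenting path remains; maximum flow = 20.
In the residual graph, reachable from Plant: {Plant}.
Min-cut edges: Plant→Q (8), Plant→City (12); capacity 8 + 12 = 20.
This cut is saturated, so no flow can exceed 20.

20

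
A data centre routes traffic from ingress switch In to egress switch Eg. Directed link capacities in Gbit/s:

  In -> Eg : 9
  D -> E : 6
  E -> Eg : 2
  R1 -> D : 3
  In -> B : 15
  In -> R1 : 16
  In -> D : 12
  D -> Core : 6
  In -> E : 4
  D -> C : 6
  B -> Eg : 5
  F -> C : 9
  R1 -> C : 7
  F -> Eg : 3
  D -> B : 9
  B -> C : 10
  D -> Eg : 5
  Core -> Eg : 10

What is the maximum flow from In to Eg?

Augment In→Eg: bottleneck 9, flow now 9.
Augment In→D→Eg: bottleneck 5, flow now 14.
Augment In→E→Eg: bottleneck 2, flow now 16.
Augment In→B→Eg: bottleneck 5, flow now 21.
Augment In→D→Core→Eg: bottleneck 6, flow now 27.
No augmenting path remains; maximum flow = 27.
In the residual graph, reachable from In: {In, D, R1, E, B, C}.
Min-cut edges: In→Eg (9), D→Core (6), D→Eg (5), E→Eg (2), B→Eg (5); capacity 9 + 6 + 5 + 2 + 5 = 27.
This cut is saturated, so no flow can exceed 27.

27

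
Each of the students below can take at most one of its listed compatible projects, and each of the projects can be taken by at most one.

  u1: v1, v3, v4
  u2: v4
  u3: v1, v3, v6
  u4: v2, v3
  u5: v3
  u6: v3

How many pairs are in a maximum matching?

5

Unit-capacity flow: source→left, listed edges, right→sink; max matching = max flow.
Augmenting path u1→v1 (+1); matched 1.
Augmenting path u2→v4 (+1); matched 2.
Augmenting path u3→v3 (+1); matched 3.
Augmenting path u4→v2 (+1); matched 4.
Augmenting path u5→v3→u3→v6 (+1); matched 5.
No augmenting path remains; maximum matching = 5.
König certificate: {u1, u2, u3, u4, v3} is a vertex cover of size 5 (every listed pair touches it), so no matching can be larger.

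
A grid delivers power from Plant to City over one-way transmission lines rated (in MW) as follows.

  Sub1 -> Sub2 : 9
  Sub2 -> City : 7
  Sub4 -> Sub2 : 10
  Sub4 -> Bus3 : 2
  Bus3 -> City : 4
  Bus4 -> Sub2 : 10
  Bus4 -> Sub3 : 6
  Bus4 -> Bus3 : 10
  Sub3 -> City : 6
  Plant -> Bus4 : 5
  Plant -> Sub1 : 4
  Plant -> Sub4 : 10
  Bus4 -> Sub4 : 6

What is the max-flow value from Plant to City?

14

Augment Plant→Bus4→Sub3→City: bottleneck 5, flow now 5.
Augment Plant→Sub1→Sub2→City: bottleneck 4, flow now 9.
Augment Plant→Sub4→Bus3→City: bottleneck 2, flow now 11.
Augment Plant→Sub4→Sub2→City: bottleneck 3, flow now 14.
No augmenting path remains; maximum flow = 14.
In the residual graph, reachable from Plant: {Plant, Sub1, Sub4, Sub2}.
Min-cut edges: Plant→Bus4 (5), Sub4→Bus3 (2), Sub2→City (7); capacity 5 + 2 + 7 = 14.
This cut is saturated, so no flow can exceed 14.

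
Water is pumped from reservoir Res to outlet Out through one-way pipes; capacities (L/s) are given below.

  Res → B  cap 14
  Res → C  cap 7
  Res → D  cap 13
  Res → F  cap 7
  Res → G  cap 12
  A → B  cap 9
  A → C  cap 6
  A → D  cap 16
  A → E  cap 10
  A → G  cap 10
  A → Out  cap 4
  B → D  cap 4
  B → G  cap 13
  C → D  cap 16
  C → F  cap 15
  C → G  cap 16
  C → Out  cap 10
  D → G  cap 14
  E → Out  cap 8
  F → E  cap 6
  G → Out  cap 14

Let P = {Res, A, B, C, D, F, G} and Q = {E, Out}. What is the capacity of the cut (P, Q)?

Edges leaving {Res, A, B, C, D, F, G}: A→E (10), A→Out (4), C→Out (10), F→E (6), G→Out (14).
Cut capacity = 10 + 4 + 10 + 6 + 14 = 44.

44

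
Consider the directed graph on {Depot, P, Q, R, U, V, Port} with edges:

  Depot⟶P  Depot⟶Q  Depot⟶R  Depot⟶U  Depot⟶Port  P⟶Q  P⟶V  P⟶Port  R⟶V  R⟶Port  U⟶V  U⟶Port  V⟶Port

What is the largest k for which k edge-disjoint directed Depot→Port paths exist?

Assign every edge capacity 1; by Menger, the answer equals the max flow.
Path Depot→Port (+1); total 1.
Path Depot→P→Port (+1); total 2.
Path Depot→R→Port (+1); total 3.
Path Depot→U→Port (+1); total 4.
No residual Depot→Port path; max flow = 4.
Certifying cut of size 4: {Depot→P, Depot→Port, Depot→R, Depot→U}.

4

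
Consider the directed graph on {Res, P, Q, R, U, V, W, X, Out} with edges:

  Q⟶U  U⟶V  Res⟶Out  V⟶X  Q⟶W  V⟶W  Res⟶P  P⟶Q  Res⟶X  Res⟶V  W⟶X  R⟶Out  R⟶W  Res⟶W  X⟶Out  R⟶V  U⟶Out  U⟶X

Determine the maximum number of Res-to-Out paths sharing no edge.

Assign every edge capacity 1; by Menger, the answer equals the max flow.
Path Res→Out (+1); total 1.
Path Res→X→Out (+1); total 2.
Path Res→P→Q→U→Out (+1); total 3.
No residual Res→Out path; max flow = 3.
Certifying cut of size 3: {Res→Out, Res→P, X→Out}.

3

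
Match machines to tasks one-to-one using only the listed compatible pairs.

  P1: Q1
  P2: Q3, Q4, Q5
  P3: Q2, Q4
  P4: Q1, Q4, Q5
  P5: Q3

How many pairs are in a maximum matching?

Unit-capacity flow: source→left, listed edges, right→sink; max matching = max flow.
Augmenting path P1→Q1 (+1); matched 1.
Augmenting path P2→Q3 (+1); matched 2.
Augmenting path P3→Q2 (+1); matched 3.
Augmenting path P4→Q4 (+1); matched 4.
Augmenting path P5→Q3→P2→Q5 (+1); matched 5.
No augmenting path remains; maximum matching = 5.
König certificate: {P1, P2, P3, P4, P5} is a vertex cover of size 5 (every listed pair touches it), so no matching can be larger.

5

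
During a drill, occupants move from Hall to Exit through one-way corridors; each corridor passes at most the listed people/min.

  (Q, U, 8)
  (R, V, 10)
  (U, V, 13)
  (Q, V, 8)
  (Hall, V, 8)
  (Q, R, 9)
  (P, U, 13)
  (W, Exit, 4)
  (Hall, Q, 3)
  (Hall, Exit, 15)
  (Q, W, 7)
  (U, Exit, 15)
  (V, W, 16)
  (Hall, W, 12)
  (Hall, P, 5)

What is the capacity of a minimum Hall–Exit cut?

27

Augment Hall→Exit: bottleneck 15, flow now 15.
Augment Hall→W→Exit: bottleneck 4, flow now 19.
Augment Hall→P→U→Exit: bottleneck 5, flow now 24.
Augment Hall→Q→U→Exit: bottleneck 3, flow now 27.
No augmenting path remains; maximum flow = 27.
By max-flow min-cut, the minimum cut capacity equals the max flow.
In the residual graph, reachable from Hall: {Hall, V, W}.
Min-cut edges: Hall→P (5), Hall→Q (3), Hall→Exit (15), W→Exit (4); capacity 5 + 3 + 15 + 4 = 27.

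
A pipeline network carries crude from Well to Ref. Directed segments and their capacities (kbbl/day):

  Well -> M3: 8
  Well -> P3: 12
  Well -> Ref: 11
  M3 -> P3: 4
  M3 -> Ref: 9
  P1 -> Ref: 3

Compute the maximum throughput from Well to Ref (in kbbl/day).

Augment Well→Ref: bottleneck 11, flow now 11.
Augment Well→M3→Ref: bottleneck 8, flow now 19.
No augmenting path remains; maximum flow = 19.
In the residual graph, reachable from Well: {Well, P3}.
Min-cut edges: Well→M3 (8), Well→Ref (11); capacity 8 + 11 = 19.
This cut is saturated, so no flow can exceed 19.

19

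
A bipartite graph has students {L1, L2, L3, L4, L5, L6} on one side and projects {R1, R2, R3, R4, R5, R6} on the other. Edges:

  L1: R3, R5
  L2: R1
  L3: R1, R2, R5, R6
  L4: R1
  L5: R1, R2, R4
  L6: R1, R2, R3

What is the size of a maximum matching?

Unit-capacity flow: source→left, listed edges, right→sink; max matching = max flow.
Augmenting path L1→R3 (+1); matched 1.
Augmenting path L2→R1 (+1); matched 2.
Augmenting path L3→R2 (+1); matched 3.
Augmenting path L5→R4 (+1); matched 4.
Augmenting path L6→R2→L3→R5 (+1); matched 5.
No augmenting path remains; maximum matching = 5.
König certificate: {L1, L3, L5, L6, R1} is a vertex cover of size 5 (every listed pair touches it), so no matching can be larger.

5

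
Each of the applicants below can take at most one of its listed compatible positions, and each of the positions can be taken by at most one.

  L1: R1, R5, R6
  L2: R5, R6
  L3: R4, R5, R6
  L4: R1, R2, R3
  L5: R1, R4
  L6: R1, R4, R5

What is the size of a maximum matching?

5

Unit-capacity flow: source→left, listed edges, right→sink; max matching = max flow.
Augmenting path L1→R1 (+1); matched 1.
Augmenting path L2→R5 (+1); matched 2.
Augmenting path L3→R4 (+1); matched 3.
Augmenting path L4→R2 (+1); matched 4.
Augmenting path L5→R1→L1→R6 (+1); matched 5.
No augmenting path remains; maximum matching = 5.
König certificate: {L4, R1, R4, R5, R6} is a vertex cover of size 5 (every listed pair touches it), so no matching can be larger.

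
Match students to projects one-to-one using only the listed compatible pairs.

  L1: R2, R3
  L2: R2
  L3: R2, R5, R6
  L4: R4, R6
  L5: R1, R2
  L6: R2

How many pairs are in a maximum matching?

Unit-capacity flow: source→left, listed edges, right→sink; max matching = max flow.
Augmenting path L1→R2 (+1); matched 1.
Augmenting path L3→R5 (+1); matched 2.
Augmenting path L4→R4 (+1); matched 3.
Augmenting path L5→R1 (+1); matched 4.
Augmenting path L2→R2→L1→R3 (+1); matched 5.
No augmenting path remains; maximum matching = 5.
König certificate: {L1, L3, L4, L5, R2} is a vertex cover of size 5 (every listed pair touches it), so no matching can be larger.

5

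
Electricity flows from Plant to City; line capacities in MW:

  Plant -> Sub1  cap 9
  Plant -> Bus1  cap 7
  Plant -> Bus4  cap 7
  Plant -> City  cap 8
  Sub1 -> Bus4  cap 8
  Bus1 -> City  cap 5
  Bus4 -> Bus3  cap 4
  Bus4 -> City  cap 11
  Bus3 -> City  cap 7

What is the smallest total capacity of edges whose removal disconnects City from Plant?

Augment Plant→City: bottleneck 8, flow now 8.
Augment Plant→Bus1→City: bottleneck 5, flow now 13.
Augment Plant→Bus4→City: bottleneck 7, flow now 20.
Augment Plant→Sub1→Bus4→City: bottleneck 4, flow now 24.
Augment Plant→Sub1→Bus4→Bus3→City: bottleneck 4, flow now 28.
No augmenting path remains; maximum flow = 28.
By max-flow min-cut, the minimum cut capacity equals the max flow.
In the residual graph, reachable from Plant: {Plant, Sub1, Bus1}.
Min-cut edges: Plant→Bus4 (7), Plant→City (8), Sub1→Bus4 (8), Bus1→City (5); capacity 7 + 8 + 8 + 5 = 28.

28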